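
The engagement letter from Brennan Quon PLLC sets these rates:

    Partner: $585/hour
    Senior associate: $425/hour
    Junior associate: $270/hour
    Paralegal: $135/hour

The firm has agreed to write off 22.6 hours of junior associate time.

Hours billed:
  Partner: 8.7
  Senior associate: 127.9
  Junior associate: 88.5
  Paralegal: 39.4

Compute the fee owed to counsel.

$82,559.00

Partner: 8.7 × $585 = $5,089.50
Senior associate: 127.9 × $425 = $54,357.50
Junior associate: 88.5 × $270 = $23,895.00
Paralegal: 39.4 × $135 = $5,319.00
Subtotal: $88,661.00
Write-off: 22.6 × $270 = $6,102.00
Total: $88,661.00 − $6,102.00 = $82,559.00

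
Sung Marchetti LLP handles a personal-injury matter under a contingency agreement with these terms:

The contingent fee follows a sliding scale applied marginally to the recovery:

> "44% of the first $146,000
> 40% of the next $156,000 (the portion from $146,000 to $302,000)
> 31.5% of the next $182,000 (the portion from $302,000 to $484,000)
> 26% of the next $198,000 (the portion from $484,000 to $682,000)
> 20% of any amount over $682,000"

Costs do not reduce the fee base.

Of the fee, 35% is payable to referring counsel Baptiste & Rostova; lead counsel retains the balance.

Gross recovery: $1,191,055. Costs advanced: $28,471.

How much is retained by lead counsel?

Fee base is the gross recovery, $1,191,055; costs are reimbursed separately.
First $146,000 at 44% = $64,240.00
Next $156,000 at 40% = $62,400.00
Next $182,000 at 31.5% = $57,330.00
Next $198,000 at 26% = $51,480.00
Remaining $509,055 at 20% = $101,811.00
Fee: $64,240.00 + $62,400.00 + $57,330.00 + $51,480.00 + $101,811.00 = $337,261.00
Referral share: 35% of $337,261.00 = $118,041.35; lead counsel retains $337,261.00 − $118,041.35 = $219,219.65.

$219,219.65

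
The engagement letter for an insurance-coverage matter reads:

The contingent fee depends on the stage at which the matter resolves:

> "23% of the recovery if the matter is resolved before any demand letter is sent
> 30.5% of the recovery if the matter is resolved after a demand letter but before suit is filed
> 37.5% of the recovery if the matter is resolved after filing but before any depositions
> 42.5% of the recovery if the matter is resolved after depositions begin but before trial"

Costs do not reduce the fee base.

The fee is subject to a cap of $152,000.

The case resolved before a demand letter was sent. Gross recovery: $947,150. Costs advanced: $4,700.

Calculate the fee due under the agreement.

$152,000.00

Fee base is the gross recovery, $947,150; costs are reimbursed separately.
The matter resolved before a demand letter was sent, so the 23% rate applies.
$947,150 × 23% = $217,844.50
$217,844.50 exceeds the $152,000 cap, so the fee is capped at $152,000.00.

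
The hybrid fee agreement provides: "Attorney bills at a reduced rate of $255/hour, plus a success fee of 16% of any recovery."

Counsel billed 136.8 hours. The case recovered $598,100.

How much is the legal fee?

$130,580.00

Hourly: 136.8 × $255 = $34,884.00
Success fee: 16% of $598,100 = $95,696.00
Total: $34,884.00 + $95,696.00 = $130,580.00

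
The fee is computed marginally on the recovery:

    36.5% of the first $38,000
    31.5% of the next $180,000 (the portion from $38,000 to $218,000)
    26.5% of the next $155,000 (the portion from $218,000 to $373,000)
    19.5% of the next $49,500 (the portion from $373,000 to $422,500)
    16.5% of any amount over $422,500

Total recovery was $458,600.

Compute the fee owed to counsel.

$127,254.00

First $38,000 at 36.5% = $13,870.00
Next $180,000 at 31.5% = $56,700.00
Next $155,000 at 26.5% = $41,075.00
Next $49,500 at 19.5% = $9,652.50
Remaining $36,100 at 16.5% = $5,956.50
Fee: $13,870.00 + $56,700.00 + $41,075.00 + $9,652.50 + $5,956.50 = $127,254.00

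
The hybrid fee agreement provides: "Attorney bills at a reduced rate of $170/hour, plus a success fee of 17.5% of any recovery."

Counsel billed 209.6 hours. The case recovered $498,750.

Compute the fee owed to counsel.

$122,913.25

Hourly: 209.6 × $170 = $35,632.00
Success fee: 17.5% of $498,750 = $87,281.25
Total: $35,632.00 + $87,281.25 = $122,913.25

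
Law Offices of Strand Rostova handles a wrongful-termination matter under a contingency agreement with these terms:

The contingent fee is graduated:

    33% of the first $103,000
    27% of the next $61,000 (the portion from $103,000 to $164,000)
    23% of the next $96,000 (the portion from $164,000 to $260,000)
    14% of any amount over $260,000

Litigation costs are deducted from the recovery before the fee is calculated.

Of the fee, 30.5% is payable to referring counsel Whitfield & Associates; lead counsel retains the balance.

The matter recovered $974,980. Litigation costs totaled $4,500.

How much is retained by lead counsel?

$119,545.00

Fee base (net of costs): $974,980 − $4,500 = $970,480
First $103,000 at 33% = $33,990.00
Next $61,000 at 27% = $16,470.00
Next $96,000 at 23% = $22,080.00
Remaining $710,480 at 14% = $99,467.20
Fee: $33,990.00 + $16,470.00 + $22,080.00 + $99,467.20 = $172,007.20
Referral share: 30.5% of $172,007.20 = $52,462.20; lead counsel retains $172,007.20 − $52,462.20 = $119,545.00.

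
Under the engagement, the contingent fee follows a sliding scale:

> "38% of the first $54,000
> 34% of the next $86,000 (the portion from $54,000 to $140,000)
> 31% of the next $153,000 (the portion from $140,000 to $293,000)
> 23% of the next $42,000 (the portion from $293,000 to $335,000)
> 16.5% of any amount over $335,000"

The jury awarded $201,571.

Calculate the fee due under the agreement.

$68,847.01

First $54,000 at 38% = $20,520.00
Next $86,000 at 34% = $29,240.00
Remaining $61,571 at 31% = $19,087.01
Fee: $20,520.00 + $29,240.00 + $19,087.01 = $68,847.01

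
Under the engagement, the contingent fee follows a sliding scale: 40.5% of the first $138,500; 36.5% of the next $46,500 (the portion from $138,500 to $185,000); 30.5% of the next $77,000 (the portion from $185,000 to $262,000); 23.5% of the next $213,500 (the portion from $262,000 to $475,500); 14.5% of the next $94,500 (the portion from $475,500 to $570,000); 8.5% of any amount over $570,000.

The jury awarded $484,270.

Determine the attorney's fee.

$147,994.15

First $138,500 at 40.5% = $56,092.50
Next $46,500 at 36.5% = $16,972.50
Next $77,000 at 30.5% = $23,485.00
Next $213,500 at 23.5% = $50,172.50
Remaining $8,770 at 14.5% = $1,271.65
Fee: $56,092.50 + $16,972.50 + $23,485.00 + $50,172.50 + $1,271.65 = $147,994.15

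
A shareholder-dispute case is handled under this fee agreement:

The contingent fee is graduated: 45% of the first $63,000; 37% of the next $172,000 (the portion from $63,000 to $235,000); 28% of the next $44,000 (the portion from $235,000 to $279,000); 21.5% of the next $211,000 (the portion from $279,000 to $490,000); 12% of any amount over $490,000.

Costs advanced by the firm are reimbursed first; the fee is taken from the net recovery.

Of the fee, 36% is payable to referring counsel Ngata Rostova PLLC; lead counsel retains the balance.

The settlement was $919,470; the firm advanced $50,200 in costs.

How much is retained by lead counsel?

Fee base (net of costs): $919,470 − $50,200 = $869,270
First $63,000 at 45% = $28,350.00
Next $172,000 at 37% = $63,640.00
Next $44,000 at 28% = $12,320.00
Next $211,000 at 21.5% = $45,365.00
Remaining $379,270 at 12% = $45,512.40
Fee: $28,350.00 + $63,640.00 + $12,320.00 + $45,365.00 + $45,512.40 = $195,187.40
Referral share: 36% of $195,187.40 = $70,267.46; lead counsel retains $195,187.40 − $70,267.46 = $124,919.94.

$124,919.94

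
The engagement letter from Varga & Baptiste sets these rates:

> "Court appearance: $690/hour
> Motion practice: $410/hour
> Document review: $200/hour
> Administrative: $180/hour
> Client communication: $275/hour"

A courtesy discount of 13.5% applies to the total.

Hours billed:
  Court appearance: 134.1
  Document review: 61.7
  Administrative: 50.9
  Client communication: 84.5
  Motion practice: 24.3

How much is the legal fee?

$127,355.25

Court appearance: 134.1 × $690 = $92,529.00
Motion practice: 24.3 × $410 = $9,963.00
Document review: 61.7 × $200 = $12,340.00
Administrative: 50.9 × $180 = $9,162.00
Client communication: 84.5 × $275 = $23,237.50
Subtotal: $147,231.50
Less 13.5% discount: −$19,876.25
Total: $147,231.50 − $19,876.25 = $127,355.25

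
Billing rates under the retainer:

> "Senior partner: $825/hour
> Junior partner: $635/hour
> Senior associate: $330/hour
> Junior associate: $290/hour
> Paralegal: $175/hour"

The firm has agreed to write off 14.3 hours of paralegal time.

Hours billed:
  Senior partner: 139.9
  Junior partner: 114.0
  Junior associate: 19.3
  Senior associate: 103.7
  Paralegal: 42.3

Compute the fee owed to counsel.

$232,525.50

Senior partner: 139.9 × $825 = $115,417.50
Junior partner: 114.0 × $635 = $72,390.00
Senior associate: 103.7 × $330 = $34,221.00
Junior associate: 19.3 × $290 = $5,597.00
Paralegal: 42.3 × $175 = $7,402.50
Subtotal: $235,028.00
Write-off: 14.3 × $175 = $2,502.50
Total: $235,028.00 − $2,502.50 = $232,525.50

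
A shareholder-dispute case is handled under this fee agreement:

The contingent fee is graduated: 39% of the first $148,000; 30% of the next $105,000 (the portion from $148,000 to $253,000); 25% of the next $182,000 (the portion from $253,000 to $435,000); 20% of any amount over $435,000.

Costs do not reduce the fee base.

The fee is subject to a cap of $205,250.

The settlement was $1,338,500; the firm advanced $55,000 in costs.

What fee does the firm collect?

Fee base is the gross recovery, $1,338,500; costs are reimbursed separately.
First $148,000 at 39% = $57,720.00
Next $105,000 at 30% = $31,500.00
Next $182,000 at 25% = $45,500.00
Remaining $903,500 at 20% = $180,700.00
Fee: $57,720.00 + $31,500.00 + $45,500.00 + $180,700.00 = $315,420.00
$315,420.00 exceeds the $205,250 cap, so the fee is capped at $205,250.00.

$205,250.00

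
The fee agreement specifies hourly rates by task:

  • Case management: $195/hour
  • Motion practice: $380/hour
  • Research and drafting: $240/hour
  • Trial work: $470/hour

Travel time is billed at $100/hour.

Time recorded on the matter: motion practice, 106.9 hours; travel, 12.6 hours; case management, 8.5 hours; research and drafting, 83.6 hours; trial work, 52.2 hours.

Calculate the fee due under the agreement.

$88,137.50

Case management: 8.5 × $195 = $1,657.50
Motion practice: 106.9 × $380 = $40,622.00
Research and drafting: 83.6 × $240 = $20,064.00
Trial work: 52.2 × $470 = $24,534.00
Subtotal: $1,657.50 + $40,622.00 + $20,064.00 + $24,534.00 = $86,877.50
Travel: 12.6 × $100 = $1,260.00
Total: $86,877.50 + $1,260.00 = $88,137.50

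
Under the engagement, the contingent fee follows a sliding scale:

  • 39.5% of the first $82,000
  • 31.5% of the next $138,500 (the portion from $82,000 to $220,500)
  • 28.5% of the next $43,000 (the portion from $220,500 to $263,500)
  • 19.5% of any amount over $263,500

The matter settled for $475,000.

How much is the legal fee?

First $82,000 at 39.5% = $32,390.00
Next $138,500 at 31.5% = $43,627.50
Next $43,000 at 28.5% = $12,255.00
Remaining $211,500 at 19.5% = $41,242.50
Fee: $32,390.00 + $43,627.50 + $12,255.00 + $41,242.50 = $129,515.00

$129,515.00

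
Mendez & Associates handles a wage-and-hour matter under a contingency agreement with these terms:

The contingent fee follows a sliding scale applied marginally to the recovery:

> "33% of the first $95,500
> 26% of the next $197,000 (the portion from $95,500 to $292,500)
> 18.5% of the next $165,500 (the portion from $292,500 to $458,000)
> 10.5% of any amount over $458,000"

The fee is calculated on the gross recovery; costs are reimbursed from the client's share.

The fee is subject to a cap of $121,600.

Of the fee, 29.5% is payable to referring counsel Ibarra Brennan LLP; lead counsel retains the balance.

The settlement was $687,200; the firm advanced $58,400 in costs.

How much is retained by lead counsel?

$85,728.00

Fee base is the gross recovery, $687,200; costs are reimbursed separately.
First $95,500 at 33% = $31,515.00
Next $197,000 at 26% = $51,220.00
Next $165,500 at 18.5% = $30,617.50
Remaining $229,200 at 10.5% = $24,066.00
Fee: $31,515.00 + $51,220.00 + $30,617.50 + $24,066.00 = $137,418.50
$137,418.50 exceeds the $121,600 cap, so the fee is capped at $121,600.00.
Referral share: 29.5% of $121,600.00 = $35,872.00; lead counsel retains $121,600.00 − $35,872.00 = $85,728.00.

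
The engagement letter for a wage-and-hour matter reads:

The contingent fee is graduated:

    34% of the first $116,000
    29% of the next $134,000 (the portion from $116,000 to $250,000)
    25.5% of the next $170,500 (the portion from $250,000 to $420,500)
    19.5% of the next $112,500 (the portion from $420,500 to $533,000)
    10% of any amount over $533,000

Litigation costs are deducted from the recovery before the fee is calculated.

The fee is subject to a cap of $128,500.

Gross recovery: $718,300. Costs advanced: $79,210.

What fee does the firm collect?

Fee base (net of costs): $718,300 − $79,210 = $639,090
First $116,000 at 34% = $39,440.00
Next $134,000 at 29% = $38,860.00
Next $170,500 at 25.5% = $43,477.50
Next $112,500 at 19.5% = $21,937.50
Remaining $106,090 at 10% = $10,609.00
Fee: $39,440.00 + $38,860.00 + $43,477.50 + $21,937.50 + $10,609.00 = $154,324.00
$154,324.00 exceeds the $128,500 cap, so the fee is capped at $128,500.00.

$128,500.00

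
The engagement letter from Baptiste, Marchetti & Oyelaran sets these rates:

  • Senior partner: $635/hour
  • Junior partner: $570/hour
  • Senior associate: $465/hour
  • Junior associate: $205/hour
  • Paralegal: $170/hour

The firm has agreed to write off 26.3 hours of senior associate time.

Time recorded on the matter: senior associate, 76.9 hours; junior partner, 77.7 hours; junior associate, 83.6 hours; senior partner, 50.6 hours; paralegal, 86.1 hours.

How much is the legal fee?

$131,724.00

Senior partner: 50.6 × $635 = $32,131.00
Junior partner: 77.7 × $570 = $44,289.00
Senior associate: 76.9 × $465 = $35,758.50
Junior associate: 83.6 × $205 = $17,138.00
Paralegal: 86.1 × $170 = $14,637.00
Subtotal: $143,953.50
Write-off: 26.3 × $465 = $12,229.50
Total: $143,953.50 − $12,229.50 = $131,724.00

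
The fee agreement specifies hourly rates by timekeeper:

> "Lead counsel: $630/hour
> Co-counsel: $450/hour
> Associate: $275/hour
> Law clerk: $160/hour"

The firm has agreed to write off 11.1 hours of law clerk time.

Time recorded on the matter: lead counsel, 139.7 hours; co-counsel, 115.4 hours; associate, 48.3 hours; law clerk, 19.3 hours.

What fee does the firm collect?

$154,535.50

Lead counsel: 139.7 × $630 = $88,011.00
Co-counsel: 115.4 × $450 = $51,930.00
Associate: 48.3 × $275 = $13,282.50
Law clerk: 19.3 × $160 = $3,088.00
Subtotal: $156,311.50
Write-off: 11.1 × $160 = $1,776.00
Total: $156,311.50 − $1,776.00 = $154,535.50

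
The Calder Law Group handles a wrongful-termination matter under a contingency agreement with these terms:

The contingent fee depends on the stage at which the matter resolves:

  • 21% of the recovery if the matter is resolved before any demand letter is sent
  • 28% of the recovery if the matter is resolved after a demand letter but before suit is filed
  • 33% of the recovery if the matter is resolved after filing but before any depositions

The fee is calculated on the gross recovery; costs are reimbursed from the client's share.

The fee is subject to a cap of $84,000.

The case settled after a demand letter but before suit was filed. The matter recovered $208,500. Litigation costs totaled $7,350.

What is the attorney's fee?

$58,380.00

Fee base is the gross recovery, $208,500; costs are reimbursed separately.
The matter settled after a demand letter but before suit was filed, so the 28% rate applies.
$208,500 × 28% = $58,380.00
$58,380.00 is under the $84,000 cap.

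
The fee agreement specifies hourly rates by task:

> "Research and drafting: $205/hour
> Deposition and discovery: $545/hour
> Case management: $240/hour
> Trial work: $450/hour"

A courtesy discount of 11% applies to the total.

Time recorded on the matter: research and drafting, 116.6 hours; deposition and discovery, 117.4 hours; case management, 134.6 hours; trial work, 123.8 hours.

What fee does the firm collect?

$156,551.00

Research and drafting: 116.6 × $205 = $23,903.00
Deposition and discovery: 117.4 × $545 = $63,983.00
Case management: 134.6 × $240 = $32,304.00
Trial work: 123.8 × $450 = $55,710.00
Subtotal: $175,900.00
Less 11% discount: −$19,349.00
Total: $175,900.00 − $19,349.00 = $156,551.00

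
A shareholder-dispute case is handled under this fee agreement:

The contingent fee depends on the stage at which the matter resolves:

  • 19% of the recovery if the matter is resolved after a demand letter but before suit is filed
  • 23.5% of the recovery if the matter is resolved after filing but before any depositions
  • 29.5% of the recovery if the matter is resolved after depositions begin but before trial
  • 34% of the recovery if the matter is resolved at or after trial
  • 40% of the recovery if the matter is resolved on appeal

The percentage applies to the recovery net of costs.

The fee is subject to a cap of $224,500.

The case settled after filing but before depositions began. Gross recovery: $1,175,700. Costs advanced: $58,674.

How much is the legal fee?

$224,500.00

Fee base (net of costs): $1,175,700 − $58,674 = $1,117,026
The matter settled after filing but before depositions began, so the 23.5% rate applies.
$1,117,026 × 23.5% = $262,501.11
$262,501.11 exceeds the $224,500 cap, so the fee is capped at $224,500.00.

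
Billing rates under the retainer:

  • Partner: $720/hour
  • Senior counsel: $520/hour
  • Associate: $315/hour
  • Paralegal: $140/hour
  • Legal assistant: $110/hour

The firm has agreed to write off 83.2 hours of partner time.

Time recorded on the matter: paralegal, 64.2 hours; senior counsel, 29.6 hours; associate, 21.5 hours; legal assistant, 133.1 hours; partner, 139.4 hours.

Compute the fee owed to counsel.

Partner: 139.4 × $720 = $100,368.00
Senior counsel: 29.6 × $520 = $15,392.00
Associate: 21.5 × $315 = $6,772.50
Paralegal: 64.2 × $140 = $8,988.00
Legal assistant: 133.1 × $110 = $14,641.00
Subtotal: $146,161.50
Write-off: 83.2 × $720 = $59,904.00
Total: $146,161.50 − $59,904.00 = $86,257.50

$86,257.50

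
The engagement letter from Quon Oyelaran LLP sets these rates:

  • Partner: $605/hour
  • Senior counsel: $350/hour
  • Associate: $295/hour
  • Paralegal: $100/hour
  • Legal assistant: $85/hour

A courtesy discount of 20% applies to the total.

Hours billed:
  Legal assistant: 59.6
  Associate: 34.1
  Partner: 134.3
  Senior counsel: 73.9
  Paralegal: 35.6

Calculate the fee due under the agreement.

Partner: 134.3 × $605 = $81,251.50
Senior counsel: 73.9 × $350 = $25,865.00
Associate: 34.1 × $295 = $10,059.50
Paralegal: 35.6 × $100 = $3,560.00
Legal assistant: 59.6 × $85 = $5,066.00
Subtotal: $125,802.00
Less 20% discount: −$25,160.40
Total: $125,802.00 − $25,160.40 = $100,641.60

$100,641.60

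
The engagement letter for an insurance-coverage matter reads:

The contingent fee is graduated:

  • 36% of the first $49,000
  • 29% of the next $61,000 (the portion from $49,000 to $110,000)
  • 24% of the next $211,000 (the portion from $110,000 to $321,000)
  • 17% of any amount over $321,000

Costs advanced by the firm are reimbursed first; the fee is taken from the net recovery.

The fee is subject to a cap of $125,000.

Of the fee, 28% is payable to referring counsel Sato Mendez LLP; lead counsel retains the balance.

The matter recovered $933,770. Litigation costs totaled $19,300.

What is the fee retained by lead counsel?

Fee base (net of costs): $933,770 − $19,300 = $914,470
First $49,000 at 36% = $17,640.00
Next $61,000 at 29% = $17,690.00
Next $211,000 at 24% = $50,640.00
Remaining $593,470 at 17% = $100,889.90
Fee: $17,640.00 + $17,690.00 + $50,640.00 + $100,889.90 = $186,859.90
$186,859.90 exceeds the $125,000 cap, so the fee is capped at $125,000.00.
Referral share: 28% of $125,000.00 = $35,000.00; lead counsel retains $125,000.00 − $35,000.00 = $90,000.00.

$90,000.00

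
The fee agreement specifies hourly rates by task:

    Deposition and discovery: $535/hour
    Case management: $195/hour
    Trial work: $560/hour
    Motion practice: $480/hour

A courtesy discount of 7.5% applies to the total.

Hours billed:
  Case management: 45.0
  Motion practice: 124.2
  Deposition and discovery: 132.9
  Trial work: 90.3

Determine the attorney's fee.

Deposition and discovery: 132.9 × $535 = $71,101.50
Case management: 45.0 × $195 = $8,775.00
Trial work: 90.3 × $560 = $50,568.00
Motion practice: 124.2 × $480 = $59,616.00
Subtotal: $190,060.50
Less 7.5% discount: −$14,254.54
Total: $190,060.50 − $14,254.54 = $175,805.96

$175,805.96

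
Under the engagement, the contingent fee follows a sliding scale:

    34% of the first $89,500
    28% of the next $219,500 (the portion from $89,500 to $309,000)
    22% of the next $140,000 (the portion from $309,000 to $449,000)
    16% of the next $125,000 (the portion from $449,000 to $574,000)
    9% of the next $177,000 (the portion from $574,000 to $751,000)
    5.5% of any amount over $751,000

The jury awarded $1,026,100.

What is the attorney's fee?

$173,750.50

First $89,500 at 34% = $30,430.00
Next $219,500 at 28% = $61,460.00
Next $140,000 at 22% = $30,800.00
Next $125,000 at 16% = $20,000.00
Next $177,000 at 9% = $15,930.00
Remaining $275,100 at 5.5% = $15,130.50
Fee: $30,430.00 + $61,460.00 + $30,800.00 + $20,000.00 + $15,930.00 + $15,130.50 = $173,750.50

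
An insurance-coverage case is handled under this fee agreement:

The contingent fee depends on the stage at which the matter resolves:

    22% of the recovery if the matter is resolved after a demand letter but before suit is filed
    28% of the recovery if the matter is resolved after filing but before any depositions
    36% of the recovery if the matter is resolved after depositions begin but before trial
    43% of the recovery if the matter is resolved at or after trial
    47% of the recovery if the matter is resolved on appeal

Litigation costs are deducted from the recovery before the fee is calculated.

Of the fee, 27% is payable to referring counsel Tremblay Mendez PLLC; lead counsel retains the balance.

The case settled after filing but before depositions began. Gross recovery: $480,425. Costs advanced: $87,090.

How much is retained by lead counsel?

Fee base (net of costs): $480,425 − $87,090 = $393,335
The matter settled after filing but before depositions began, so the 28% rate applies.
$393,335 × 28% = $110,133.80
Referral share: 27% of $110,133.80 = $29,736.13; lead counsel retains $110,133.80 − $29,736.13 = $80,397.67.

$80,397.67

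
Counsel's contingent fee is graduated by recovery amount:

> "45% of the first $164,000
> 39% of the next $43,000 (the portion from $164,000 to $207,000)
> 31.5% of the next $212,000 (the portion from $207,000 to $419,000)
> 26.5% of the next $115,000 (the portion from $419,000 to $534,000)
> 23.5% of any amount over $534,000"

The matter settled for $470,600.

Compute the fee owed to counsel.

First $164,000 at 45% = $73,800.00
Next $43,000 at 39% = $16,770.00
Next $212,000 at 31.5% = $66,780.00
Remaining $51,600 at 26.5% = $13,674.00
Fee: $73,800.00 + $16,770.00 + $66,780.00 + $13,674.00 = $171,024.00

$171,024.00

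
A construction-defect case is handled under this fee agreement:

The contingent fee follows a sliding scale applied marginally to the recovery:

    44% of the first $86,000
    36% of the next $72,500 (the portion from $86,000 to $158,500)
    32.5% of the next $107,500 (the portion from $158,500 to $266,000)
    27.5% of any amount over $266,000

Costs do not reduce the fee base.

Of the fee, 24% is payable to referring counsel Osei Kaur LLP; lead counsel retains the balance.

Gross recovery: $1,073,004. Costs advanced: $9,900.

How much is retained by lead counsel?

Fee base is the gross recovery, $1,073,004; costs are reimbursed separately.
First $86,000 at 44% = $37,840.00
Next $72,500 at 36% = $26,100.00
Next $107,500 at 32.5% = $34,937.50
Remaining $807,004 at 27.5% = $221,926.10
Fee: $37,840.00 + $26,100.00 + $34,937.50 + $221,926.10 = $320,803.60
Referral share: 24% of $320,803.60 = $76,992.86; lead counsel retains $320,803.60 − $76,992.86 = $243,810.74.

$243,810.74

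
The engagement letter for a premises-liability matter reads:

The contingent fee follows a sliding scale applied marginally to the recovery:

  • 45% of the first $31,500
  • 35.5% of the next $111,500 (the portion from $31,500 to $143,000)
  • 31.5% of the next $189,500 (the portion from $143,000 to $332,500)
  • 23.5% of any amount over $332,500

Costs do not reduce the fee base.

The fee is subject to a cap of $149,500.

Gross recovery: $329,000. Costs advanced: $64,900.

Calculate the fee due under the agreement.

Fee base is the gross recovery, $329,000; costs are reimbursed separately.
First $31,500 at 45% = $14,175.00
Next $111,500 at 35.5% = $39,582.50
Remaining $186,000 at 31.5% = $58,590.00
Fee: $14,175.00 + $39,582.50 + $58,590.00 = $112,347.50
$112,347.50 is under the $149,500 cap.

$112,347.50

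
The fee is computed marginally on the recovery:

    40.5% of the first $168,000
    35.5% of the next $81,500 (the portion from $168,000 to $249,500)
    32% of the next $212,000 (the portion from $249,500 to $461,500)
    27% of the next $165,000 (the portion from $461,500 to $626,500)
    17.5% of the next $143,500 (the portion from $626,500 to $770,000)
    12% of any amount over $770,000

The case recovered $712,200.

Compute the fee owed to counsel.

First $168,000 at 40.5% = $68,040.00
Next $81,500 at 35.5% = $28,932.50
Next $212,000 at 32% = $67,840.00
Next $165,000 at 27% = $44,550.00
Remaining $85,700 at 17.5% = $14,997.50
Fee: $68,040.00 + $28,932.50 + $67,840.00 + $44,550.00 + $14,997.50 = $224,360.00

$224,360.00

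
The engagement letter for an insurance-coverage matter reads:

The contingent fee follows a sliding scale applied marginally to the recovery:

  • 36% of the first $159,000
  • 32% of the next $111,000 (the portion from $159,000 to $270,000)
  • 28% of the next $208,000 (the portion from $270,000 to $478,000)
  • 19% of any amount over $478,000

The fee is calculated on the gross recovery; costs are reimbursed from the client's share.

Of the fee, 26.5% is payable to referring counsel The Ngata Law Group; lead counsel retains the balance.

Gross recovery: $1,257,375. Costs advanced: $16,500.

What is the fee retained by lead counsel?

Fee base is the gross recovery, $1,257,375; costs are reimbursed separately.
First $159,000 at 36% = $57,240.00
Next $111,000 at 32% = $35,520.00
Next $208,000 at 28% = $58,240.00
Remaining $779,375 at 19% = $148,081.25
Fee: $57,240.00 + $35,520.00 + $58,240.00 + $148,081.25 = $299,081.25
Referral share: 26.5% of $299,081.25 = $79,256.53; lead counsel retains $299,081.25 − $79,256.53 = $219,824.72.

$219,824.72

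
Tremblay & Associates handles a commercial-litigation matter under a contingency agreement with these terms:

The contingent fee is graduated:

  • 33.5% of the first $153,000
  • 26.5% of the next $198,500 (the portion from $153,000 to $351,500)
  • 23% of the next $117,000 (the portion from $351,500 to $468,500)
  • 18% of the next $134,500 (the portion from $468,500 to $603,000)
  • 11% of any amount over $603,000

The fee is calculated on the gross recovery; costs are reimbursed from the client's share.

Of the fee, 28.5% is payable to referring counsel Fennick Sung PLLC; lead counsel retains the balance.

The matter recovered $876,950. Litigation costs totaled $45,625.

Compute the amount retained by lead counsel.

Fee base is the gross recovery, $876,950; costs are reimbursed separately.
First $153,000 at 33.5% = $51,255.00
Next $198,500 at 26.5% = $52,602.50
Next $117,000 at 23% = $26,910.00
Next $134,500 at 18% = $24,210.00
Remaining $273,950 at 11% = $30,134.50
Fee: $51,255.00 + $52,602.50 + $26,910.00 + $24,210.00 + $30,134.50 = $185,112.00
Referral share: 28.5% of $185,112.00 = $52,756.92; lead counsel retains $185,112.00 − $52,756.92 = $132,355.08.

$132,355.08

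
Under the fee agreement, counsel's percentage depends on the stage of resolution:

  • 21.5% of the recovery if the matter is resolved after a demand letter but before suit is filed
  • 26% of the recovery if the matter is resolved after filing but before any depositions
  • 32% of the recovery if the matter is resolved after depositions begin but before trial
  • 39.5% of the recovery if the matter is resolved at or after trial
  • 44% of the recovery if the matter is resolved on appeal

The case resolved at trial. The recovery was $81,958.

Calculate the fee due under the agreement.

$32,373.41

The matter resolved at trial, so the 39.5% rate applies.
$81,958 × 39.5% = $32,373.41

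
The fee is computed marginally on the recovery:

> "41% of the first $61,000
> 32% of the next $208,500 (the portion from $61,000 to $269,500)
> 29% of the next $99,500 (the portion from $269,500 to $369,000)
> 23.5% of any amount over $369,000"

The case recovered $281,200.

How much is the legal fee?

$95,123.00

First $61,000 at 41% = $25,010.00
Next $208,500 at 32% = $66,720.00
Remaining $11,700 at 29% = $3,393.00
Fee: $25,010.00 + $66,720.00 + $3,393.00 = $95,123.00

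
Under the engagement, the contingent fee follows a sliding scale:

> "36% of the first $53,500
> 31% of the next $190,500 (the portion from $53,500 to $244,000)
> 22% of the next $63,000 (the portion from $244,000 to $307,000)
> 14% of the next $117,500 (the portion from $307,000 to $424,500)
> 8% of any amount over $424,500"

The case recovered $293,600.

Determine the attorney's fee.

First $53,500 at 36% = $19,260.00
Next $190,500 at 31% = $59,055.00
Remaining $49,600 at 22% = $10,912.00
Fee: $19,260.00 + $59,055.00 + $10,912.00 = $89,227.00

$89,227.00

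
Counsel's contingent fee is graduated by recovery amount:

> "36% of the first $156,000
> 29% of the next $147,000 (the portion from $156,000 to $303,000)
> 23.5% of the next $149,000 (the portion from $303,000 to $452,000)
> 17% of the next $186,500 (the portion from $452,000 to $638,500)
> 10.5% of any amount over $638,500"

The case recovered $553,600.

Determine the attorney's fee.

$151,077.00

First $156,000 at 36% = $56,160.00
Next $147,000 at 29% = $42,630.00
Next $149,000 at 23.5% = $35,015.00
Remaining $101,600 at 17% = $17,272.00
Fee: $56,160.00 + $42,630.00 + $35,015.00 + $17,272.00 = $151,077.00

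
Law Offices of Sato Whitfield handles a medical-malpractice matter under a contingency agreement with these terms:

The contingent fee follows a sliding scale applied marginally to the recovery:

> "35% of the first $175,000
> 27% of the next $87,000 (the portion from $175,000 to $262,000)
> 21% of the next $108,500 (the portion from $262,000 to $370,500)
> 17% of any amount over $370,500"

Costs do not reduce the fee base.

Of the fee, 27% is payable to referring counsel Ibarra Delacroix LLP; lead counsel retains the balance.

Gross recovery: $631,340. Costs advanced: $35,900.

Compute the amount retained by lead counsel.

$110,863.49

Fee base is the gross recovery, $631,340; costs are reimbursed separately.
First $175,000 at 35% = $61,250.00
Next $87,000 at 27% = $23,490.00
Next $108,500 at 21% = $22,785.00
Remaining $260,840 at 17% = $44,342.80
Fee: $61,250.00 + $23,490.00 + $22,785.00 + $44,342.80 = $151,867.80
Referral share: 27% of $151,867.80 = $41,004.31; lead counsel retains $151,867.80 − $41,004.31 = $110,863.49.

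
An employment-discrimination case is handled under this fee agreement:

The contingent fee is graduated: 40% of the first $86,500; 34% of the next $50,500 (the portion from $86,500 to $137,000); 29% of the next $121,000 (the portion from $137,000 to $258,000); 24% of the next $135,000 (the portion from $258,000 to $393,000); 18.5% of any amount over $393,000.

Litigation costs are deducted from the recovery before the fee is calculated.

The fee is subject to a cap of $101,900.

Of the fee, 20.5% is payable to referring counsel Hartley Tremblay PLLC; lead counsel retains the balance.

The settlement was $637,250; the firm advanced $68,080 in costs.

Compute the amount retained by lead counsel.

Fee base (net of costs): $637,250 − $68,080 = $569,170
First $86,500 at 40% = $34,600.00
Next $50,500 at 34% = $17,170.00
Next $121,000 at 29% = $35,090.00
Next $135,000 at 24% = $32,400.00
Remaining $176,170 at 18.5% = $32,591.45
Fee: $34,600.00 + $17,170.00 + $35,090.00 + $32,400.00 + $32,591.45 = $151,851.45
$151,851.45 exceeds the $101,900 cap, so the fee is capped at $101,900.00.
Referral share: 20.5% of $101,900.00 = $20,889.50; lead counsel retains $101,900.00 − $20,889.50 = $81,010.50.

$81,010.50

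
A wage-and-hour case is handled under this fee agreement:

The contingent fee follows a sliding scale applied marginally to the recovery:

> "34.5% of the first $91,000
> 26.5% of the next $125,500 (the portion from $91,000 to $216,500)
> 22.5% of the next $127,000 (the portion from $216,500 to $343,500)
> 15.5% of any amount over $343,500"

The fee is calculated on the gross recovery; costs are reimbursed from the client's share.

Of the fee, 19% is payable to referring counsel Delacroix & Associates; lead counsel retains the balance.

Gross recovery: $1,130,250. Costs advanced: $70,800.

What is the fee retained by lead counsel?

$174,290.74

Fee base is the gross recovery, $1,130,250; costs are reimbursed separately.
First $91,000 at 34.5% = $31,395.00
Next $125,500 at 26.5% = $33,257.50
Next $127,000 at 22.5% = $28,575.00
Remaining $786,750 at 15.5% = $121,946.25
Fee: $31,395.00 + $33,257.50 + $28,575.00 + $121,946.25 = $215,173.75
Referral share: 19% of $215,173.75 = $40,883.01; lead counsel retains $215,173.75 − $40,883.01 = $174,290.74.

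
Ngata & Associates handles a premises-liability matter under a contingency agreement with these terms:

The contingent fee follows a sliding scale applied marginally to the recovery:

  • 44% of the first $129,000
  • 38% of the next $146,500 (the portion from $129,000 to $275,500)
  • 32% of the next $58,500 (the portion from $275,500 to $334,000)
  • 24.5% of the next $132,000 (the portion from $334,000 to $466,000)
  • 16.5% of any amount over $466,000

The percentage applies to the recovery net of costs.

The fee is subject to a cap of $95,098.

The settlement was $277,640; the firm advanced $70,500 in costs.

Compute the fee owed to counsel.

Fee base (net of costs): $277,640 − $70,500 = $207,140
First $129,000 at 44% = $56,760.00
Remaining $78,140 at 38% = $29,693.20
Fee: $56,760.00 + $29,693.20 = $86,453.20
$86,453.20 is under the $95,098 cap.

$86,453.20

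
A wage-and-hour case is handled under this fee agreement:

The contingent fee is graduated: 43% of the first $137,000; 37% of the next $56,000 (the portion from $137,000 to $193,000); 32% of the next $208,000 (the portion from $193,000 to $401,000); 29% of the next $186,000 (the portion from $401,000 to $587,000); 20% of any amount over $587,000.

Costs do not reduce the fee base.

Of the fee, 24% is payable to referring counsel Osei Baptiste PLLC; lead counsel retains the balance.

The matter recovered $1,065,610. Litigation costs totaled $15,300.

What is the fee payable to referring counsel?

Fee base is the gross recovery, $1,065,610; costs are reimbursed separately.
First $137,000 at 43% = $58,910.00
Next $56,000 at 37% = $20,720.00
Next $208,000 at 32% = $66,560.00
Next $186,000 at 29% = $53,940.00
Remaining $478,610 at 20% = $95,722.00
Fee: $58,910.00 + $20,720.00 + $66,560.00 + $53,940.00 + $95,722.00 = $295,852.00
Referral share: 24% of $295,852.00 = $71,004.48; lead counsel retains $295,852.00 − $71,004.48 = $224,847.52.

$71,004.48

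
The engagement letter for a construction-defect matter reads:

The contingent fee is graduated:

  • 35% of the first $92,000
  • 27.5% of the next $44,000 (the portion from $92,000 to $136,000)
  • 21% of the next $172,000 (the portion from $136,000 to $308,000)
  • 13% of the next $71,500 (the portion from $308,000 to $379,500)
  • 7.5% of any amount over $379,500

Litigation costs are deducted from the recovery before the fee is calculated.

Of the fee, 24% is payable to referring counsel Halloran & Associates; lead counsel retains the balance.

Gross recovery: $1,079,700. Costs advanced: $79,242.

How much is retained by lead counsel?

$103,578.01

Fee base (net of costs): $1,079,700 − $79,242 = $1,000,458
First $92,000 at 35% = $32,200.00
Next $44,000 at 27.5% = $12,100.00
Next $172,000 at 21% = $36,120.00
Next $71,500 at 13% = $9,295.00
Remaining $620,958 at 7.5% = $46,571.85
Fee: $32,200.00 + $12,100.00 + $36,120.00 + $9,295.00 + $46,571.85 = $136,286.85
Referral share: 24% of $136,286.85 = $32,708.84; lead counsel retains $136,286.85 − $32,708.84 = $103,578.01.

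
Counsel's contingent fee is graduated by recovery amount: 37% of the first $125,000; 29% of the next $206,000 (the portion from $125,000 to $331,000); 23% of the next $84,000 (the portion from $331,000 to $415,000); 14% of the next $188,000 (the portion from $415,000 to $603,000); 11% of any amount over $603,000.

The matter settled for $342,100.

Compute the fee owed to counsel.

First $125,000 at 37% = $46,250.00
Next $206,000 at 29% = $59,740.00
Remaining $11,100 at 23% = $2,553.00
Fee: $46,250.00 + $59,740.00 + $2,553.00 = $108,543.00

$108,543.00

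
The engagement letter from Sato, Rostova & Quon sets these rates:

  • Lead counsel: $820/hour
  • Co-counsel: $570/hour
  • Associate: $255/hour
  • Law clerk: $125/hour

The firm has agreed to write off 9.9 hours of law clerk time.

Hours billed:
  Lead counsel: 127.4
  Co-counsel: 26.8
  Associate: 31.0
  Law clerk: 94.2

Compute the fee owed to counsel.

Lead counsel: 127.4 × $820 = $104,468.00
Co-counsel: 26.8 × $570 = $15,276.00
Associate: 31.0 × $255 = $7,905.00
Law clerk: 94.2 × $125 = $11,775.00
Subtotal: $139,424.00
Write-off: 9.9 × $125 = $1,237.50
Total: $139,424.00 − $1,237.50 = $138,186.50

$138,186.50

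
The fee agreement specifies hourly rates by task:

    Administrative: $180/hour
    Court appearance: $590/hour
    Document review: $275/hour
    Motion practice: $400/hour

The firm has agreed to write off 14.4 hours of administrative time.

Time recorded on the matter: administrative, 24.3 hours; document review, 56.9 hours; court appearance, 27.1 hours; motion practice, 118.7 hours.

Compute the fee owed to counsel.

Administrative: 24.3 × $180 = $4,374.00
Court appearance: 27.1 × $590 = $15,989.00
Document review: 56.9 × $275 = $15,647.50
Motion practice: 118.7 × $400 = $47,480.00
Subtotal: $83,490.50
Write-off: 14.4 × $180 = $2,592.00
Total: $83,490.50 − $2,592.00 = $80,898.50

$80,898.50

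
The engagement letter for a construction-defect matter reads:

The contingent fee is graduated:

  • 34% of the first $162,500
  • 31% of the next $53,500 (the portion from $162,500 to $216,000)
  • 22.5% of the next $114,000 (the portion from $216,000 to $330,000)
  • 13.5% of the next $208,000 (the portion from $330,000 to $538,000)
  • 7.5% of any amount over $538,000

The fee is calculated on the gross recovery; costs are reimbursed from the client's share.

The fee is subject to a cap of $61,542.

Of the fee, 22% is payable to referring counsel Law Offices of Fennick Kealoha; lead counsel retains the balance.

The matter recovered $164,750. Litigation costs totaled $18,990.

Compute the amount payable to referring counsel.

Fee base is the gross recovery, $164,750; costs are reimbursed separately.
First $162,500 at 34% = $55,250.00
Remaining $2,250 at 31% = $697.50
Fee: $55,250.00 + $697.50 = $55,947.50
$55,947.50 is under the $61,542 cap.
Referral share: 22% of $55,947.50 = $12,308.45; lead counsel retains $55,947.50 − $12,308.45 = $43,639.05.

$12,308.45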